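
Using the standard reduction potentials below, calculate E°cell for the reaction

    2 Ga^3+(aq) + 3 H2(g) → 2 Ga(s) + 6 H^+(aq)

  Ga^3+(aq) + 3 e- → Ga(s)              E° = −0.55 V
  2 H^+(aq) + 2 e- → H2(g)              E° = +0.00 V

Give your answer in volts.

−0.55 V

Ga^3+(aq) gains electrons, so the Ga³⁺/Ga couple is the cathode; the 2H⁺/H₂ couple is the anode.
E°cell = E°(cathode) − E°(anode) = −0.55 − (+0.00) = −0.55 V.
The negative E°cell means the reaction is non-spontaneous in the direction written.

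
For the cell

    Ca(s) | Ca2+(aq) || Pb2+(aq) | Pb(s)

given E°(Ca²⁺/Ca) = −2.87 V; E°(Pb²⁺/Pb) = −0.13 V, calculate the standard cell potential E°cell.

By convention the left-hand electrode in cell notation is the anode (oxidation) and the right-hand electrode is the cathode (reduction).
E°cell = E°(right) − E°(left) = −0.13 − (−2.87) = +2.74 V.

+2.74 V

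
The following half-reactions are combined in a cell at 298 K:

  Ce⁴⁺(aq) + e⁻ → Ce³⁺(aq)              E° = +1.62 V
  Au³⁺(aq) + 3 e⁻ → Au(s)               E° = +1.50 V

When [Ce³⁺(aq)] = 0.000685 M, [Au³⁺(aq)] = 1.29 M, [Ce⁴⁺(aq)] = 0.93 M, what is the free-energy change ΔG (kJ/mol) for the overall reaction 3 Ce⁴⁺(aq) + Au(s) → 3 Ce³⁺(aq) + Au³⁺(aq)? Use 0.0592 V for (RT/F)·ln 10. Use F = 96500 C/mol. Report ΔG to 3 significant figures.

−87.8 kJ/mol

The standard cell potential is +1.62 − (+1.50) = +0.12 V, with n = 3 electrons in the balanced equation.
Q = ([Ce³⁺(aq)]^3·[Au³⁺(aq)]) / [Ce⁴⁺(aq)]^3 = 5.15×10^−10, so log Q = −9.288 and E = +0.12 − (0.0592/3)(−9.288) = +0.3033 V.
Then ΔG = −nFE = −3 × 96500 × +0.3033 J/mol = −87.8 kJ/mol.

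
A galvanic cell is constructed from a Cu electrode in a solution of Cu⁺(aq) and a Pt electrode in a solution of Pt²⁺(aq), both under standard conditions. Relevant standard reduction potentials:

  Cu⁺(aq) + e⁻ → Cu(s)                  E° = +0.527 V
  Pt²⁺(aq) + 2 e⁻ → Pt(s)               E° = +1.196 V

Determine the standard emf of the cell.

The Pt²⁺/Pt couple has the higher E°, so Pt ion is reduced (cathode) and Cu is oxidized (anode).
E°cell = E°(cathode) − E°(anode) = +1.196 − (+0.527) = +0.669 V.

+0.669 V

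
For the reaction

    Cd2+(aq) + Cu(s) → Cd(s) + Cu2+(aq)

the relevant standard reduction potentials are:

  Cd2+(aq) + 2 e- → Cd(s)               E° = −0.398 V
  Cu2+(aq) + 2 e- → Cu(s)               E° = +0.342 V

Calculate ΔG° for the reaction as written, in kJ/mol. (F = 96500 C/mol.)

In the reaction as written Cd2+(aq) is reduced, so the Cd²⁺/Cd couple is the cathode and Cu²⁺/Cu is the anode.
E°cell = −0.398 − (+0.342) = −0.740 V; balancing electrons gives n = 2.
ΔG° = −nFE°cell = −(2)(96500)(−0.740) J/mol = +143 kJ/mol.

+143 kJ/mol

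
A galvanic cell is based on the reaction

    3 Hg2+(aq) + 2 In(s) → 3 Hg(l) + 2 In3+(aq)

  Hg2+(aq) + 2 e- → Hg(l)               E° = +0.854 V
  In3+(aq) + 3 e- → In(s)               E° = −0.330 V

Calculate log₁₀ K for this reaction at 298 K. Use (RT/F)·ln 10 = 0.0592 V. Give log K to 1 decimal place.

The Hg²⁺/Hg couple is reduced (cathode); E°cell = +0.854 − (−0.330) = +1.184 V with n = 6.
At equilibrium E = 0, so log K = nE°cell / 0.0592 = (6)(+1.184) / 0.0592 = 120.0.

log K = 120.0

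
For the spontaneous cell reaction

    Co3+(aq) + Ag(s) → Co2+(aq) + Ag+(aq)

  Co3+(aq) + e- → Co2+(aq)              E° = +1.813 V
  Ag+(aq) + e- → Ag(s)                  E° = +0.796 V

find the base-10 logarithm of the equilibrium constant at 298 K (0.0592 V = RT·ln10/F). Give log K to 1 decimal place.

log K = 17.2

The Co³⁺/Co²⁺ couple is reduced (cathode); E°cell = +1.813 − (+0.796) = +1.017 V with n = 1.
At equilibrium E = 0, so log K = nE°cell / 0.0592 = (1)(+1.017) / 0.0592 = 17.2.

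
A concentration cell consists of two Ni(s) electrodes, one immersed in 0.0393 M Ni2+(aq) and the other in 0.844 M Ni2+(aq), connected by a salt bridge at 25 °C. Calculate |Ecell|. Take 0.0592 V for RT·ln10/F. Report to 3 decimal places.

For a concentration cell E°cell = 0, since both electrodes use the same couple.
The compartment with the higher Ni2+(aq) concentration (0.844 M) acts as the cathode; ions are reduced there and produced at the dilute (0.0393 M) anode.
With n = 2, Ecell = −(0.0592/2)·log([dilute]/[conc]) = −(0.0592/2)·log(0.0393/0.844) = +0.039 V.

0.039 V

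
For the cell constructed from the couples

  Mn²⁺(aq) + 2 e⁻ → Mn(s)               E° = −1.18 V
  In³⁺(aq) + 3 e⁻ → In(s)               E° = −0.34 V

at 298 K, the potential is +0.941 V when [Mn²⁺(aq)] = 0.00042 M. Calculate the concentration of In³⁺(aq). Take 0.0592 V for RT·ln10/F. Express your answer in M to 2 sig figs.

1.1 M

The In³⁺/In couple has the larger reduction potential, so it is the cathode: E°cell = −0.34 − (−1.18) = +0.84 V and n = 6.
From the Nernst equation, log Q = n(E° − E)/0.0592 = 6·(+0.84 − (+0.941))/0.0592 = −10.236.
For 2 In³⁺(aq) + 3 Mn(s) → 2 In(s) + 3 Mn²⁺(aq), the reaction quotient is Q = [Mn²⁺(aq)]^3 / [In³⁺(aq)]^2.
Solving for the unknown gives log [In³⁺(aq)] = 0.053, so [In³⁺(aq)] ≈ 1.1 M.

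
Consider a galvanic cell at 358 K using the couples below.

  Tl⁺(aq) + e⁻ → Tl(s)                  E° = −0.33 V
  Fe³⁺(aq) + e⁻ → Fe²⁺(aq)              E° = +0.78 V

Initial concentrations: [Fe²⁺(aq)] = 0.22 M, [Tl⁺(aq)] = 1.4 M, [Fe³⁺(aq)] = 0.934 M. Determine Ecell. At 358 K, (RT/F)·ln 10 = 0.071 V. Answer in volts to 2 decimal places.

Since E°(Fe³⁺/Fe²⁺) > E°(Tl⁺/Tl), Fe³⁺/Fe²⁺ serves as the cathode.
E°cell = E°cat − E°an = +0.78 − (−0.33) = +1.11 V; n = 1.
Balancing gives Fe³⁺(aq) + Tl(s) → Fe²⁺(aq) + Tl⁺(aq); hence Q = ([Fe²⁺(aq)]·[Tl⁺(aq)]) / [Fe³⁺(aq)] = 0.33 (log Q = −0.482).
E = E° − (0.071/n)·log Q = +1.11 − (0.071/1)(−0.482) = +1.14 V.

+1.14 V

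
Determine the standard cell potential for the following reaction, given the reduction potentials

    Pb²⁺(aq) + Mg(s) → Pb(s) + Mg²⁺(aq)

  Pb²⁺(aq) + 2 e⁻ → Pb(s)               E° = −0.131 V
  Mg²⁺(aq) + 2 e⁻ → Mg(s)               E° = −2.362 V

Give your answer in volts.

+2.231 V

In the reaction as written, Pb²⁺(aq) is reduced (cathode) and Mg²⁺(aq) is produced by oxidation at the anode.
E°cell = E°(cathode) − E°(anode) = −0.131 − (−2.362) = +2.231 V.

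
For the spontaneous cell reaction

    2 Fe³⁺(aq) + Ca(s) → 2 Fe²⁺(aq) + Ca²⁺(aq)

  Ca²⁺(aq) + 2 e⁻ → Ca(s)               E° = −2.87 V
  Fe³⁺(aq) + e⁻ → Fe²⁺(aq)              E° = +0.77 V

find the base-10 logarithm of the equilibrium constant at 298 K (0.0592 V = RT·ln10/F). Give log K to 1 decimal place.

The Fe³⁺/Fe²⁺ couple is reduced (cathode); E°cell = +0.77 − (−2.87) = +3.64 V with n = 2.
At equilibrium E = 0, so log K = nE°cell / 0.0592 = (2)(+3.64) / 0.0592 = 123.0.

log K = 123.0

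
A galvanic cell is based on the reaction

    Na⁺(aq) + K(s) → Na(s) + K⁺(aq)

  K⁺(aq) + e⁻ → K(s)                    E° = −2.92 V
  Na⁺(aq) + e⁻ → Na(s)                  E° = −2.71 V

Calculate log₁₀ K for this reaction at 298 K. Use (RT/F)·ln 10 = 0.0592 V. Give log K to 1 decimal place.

log K = 3.5

The Na⁺/Na couple is reduced (cathode); E°cell = −2.71 − (−2.92) = +0.21 V with n = 1.
At equilibrium E = 0, so log K = nE°cell / 0.0592 = (1)(+0.21) / 0.0592 = 3.5.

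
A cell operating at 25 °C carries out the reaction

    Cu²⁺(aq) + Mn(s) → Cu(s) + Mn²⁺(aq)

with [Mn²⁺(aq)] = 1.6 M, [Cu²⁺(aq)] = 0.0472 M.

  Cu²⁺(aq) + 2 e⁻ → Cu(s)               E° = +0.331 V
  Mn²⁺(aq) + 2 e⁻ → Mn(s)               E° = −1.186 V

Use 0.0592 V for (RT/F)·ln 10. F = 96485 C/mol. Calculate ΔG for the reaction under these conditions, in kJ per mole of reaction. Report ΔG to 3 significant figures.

With Cu²⁺/Cu reduced at the cathode, E°cell = +0.331 − (−1.186) = +1.517 V and n = 2.
Q = [Mn²⁺(aq)] / [Cu²⁺(aq)] = 33.9, so log Q = 1.530 and E = +1.517 − (0.0592/2)(1.530) = +1.4717 V.
ΔG = −nFE = −(2)(96485)(+1.4717) J/mol = −284 kJ/mol.

−284 kJ/mol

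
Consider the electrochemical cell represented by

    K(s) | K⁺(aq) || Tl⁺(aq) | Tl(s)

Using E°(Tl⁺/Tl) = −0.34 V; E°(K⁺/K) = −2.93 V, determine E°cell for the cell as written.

By convention the left-hand electrode in cell notation is the anode (oxidation) and the right-hand electrode is the cathode (reduction).
E°cell = E°(right) − E°(left) = −0.34 − (−2.93) = +2.59 V.

+2.59 V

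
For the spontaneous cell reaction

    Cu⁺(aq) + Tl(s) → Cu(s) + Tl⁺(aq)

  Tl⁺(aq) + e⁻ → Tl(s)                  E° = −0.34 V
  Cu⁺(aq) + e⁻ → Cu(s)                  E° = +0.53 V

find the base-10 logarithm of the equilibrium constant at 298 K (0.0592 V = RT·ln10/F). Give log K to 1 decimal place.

The Cu⁺/Cu couple is reduced (cathode); E°cell = +0.53 − (−0.34) = +0.87 V with n = 1.
At equilibrium E = 0, so log K = nE°cell / 0.0592 = (1)(+0.87) / 0.0592 = 14.7.

log K = 14.7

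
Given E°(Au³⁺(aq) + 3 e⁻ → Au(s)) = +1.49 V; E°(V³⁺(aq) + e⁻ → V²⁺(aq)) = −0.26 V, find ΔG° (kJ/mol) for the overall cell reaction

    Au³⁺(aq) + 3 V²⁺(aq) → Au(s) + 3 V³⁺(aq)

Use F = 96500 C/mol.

In the reaction as written Au³⁺(aq) is reduced, so the Au³⁺/Au couple is the cathode and V³⁺/V²⁺ is the anode.
E°cell = +1.49 − (−0.26) = +1.75 V; balancing electrons gives n = 3.
ΔG° = −nFE°cell = −(3)(96500)(+1.75) J/mol = −507 kJ/mol.

−507 kJ/mol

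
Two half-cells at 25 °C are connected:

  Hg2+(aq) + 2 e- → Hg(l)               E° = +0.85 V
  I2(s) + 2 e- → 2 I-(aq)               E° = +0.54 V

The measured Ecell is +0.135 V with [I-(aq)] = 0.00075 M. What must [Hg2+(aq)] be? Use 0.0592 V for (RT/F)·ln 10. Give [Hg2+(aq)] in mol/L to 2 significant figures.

The Hg²⁺/Hg couple has the larger reduction potential, so it is the cathode: E°cell = +0.85 − (+0.54) = +0.31 V and n = 2.
Rearranging E = E° − (0.0592/n)·log Q gives log Q = 2(+0.31 − (+0.135))/0.0592 = 5.912.
For Hg2+(aq) + 2 I-(aq) → Hg(l) + I2(s), the reaction quotient is Q = 1 / ([Hg2+(aq)]·[I-(aq)]^2).
Isolating [Hg2+(aq)] in Q = 10^{5.912} yields log [Hg2+(aq)] = 0.338, i.e. 2.2 M.

2.2 M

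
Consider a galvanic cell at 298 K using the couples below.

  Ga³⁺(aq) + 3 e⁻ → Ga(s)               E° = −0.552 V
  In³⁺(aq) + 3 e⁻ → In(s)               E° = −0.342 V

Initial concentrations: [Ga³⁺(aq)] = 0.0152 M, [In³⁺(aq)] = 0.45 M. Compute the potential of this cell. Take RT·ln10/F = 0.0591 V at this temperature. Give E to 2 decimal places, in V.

+0.24 V

Since E°(In³⁺/In) > E°(Ga³⁺/Ga), In³⁺/In serves as the cathode.
The standard potential is −0.342 − (−0.552) = +0.210 V and the balanced reaction transfers n = 3 electrons.
Balancing gives In³⁺(aq) + Ga(s) → In(s) + Ga³⁺(aq); hence Q = [Ga³⁺(aq)] / [In³⁺(aq)] = 0.0338 (log Q = −1.471).
By the Nernst equation, E = +0.210 − (0.0591/3)·(−1.471) = +0.24 V.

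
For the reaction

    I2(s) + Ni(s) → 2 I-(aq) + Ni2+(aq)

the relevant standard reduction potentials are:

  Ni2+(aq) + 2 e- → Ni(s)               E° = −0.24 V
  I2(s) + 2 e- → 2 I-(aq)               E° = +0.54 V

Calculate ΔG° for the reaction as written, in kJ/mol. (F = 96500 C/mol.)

In the reaction as written I2(s) is reduced, so the I₂/I⁻ couple is the cathode and Ni²⁺/Ni is the anode.
E°cell = +0.54 − (−0.24) = +0.78 V; balancing electrons gives n = 2.
ΔG° = −nFE°cell = −(2)(96500)(+0.78) J/mol = −151 kJ/mol.

−151 kJ/mol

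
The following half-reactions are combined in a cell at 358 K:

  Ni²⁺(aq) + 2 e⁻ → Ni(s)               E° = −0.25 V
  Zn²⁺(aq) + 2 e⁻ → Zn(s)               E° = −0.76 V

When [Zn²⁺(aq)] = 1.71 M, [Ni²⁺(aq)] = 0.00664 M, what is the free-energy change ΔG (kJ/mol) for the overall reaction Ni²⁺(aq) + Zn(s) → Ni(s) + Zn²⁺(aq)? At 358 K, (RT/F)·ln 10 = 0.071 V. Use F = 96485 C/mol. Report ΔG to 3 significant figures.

With Ni²⁺/Ni reduced at the cathode, E°cell = −0.25 − (−0.76) = +0.51 V and n = 2.
The reaction quotient is [Zn²⁺(aq)] / [Ni²⁺(aq)] = 258; by Nernst, E = +0.51 − (0.071/2)(2.411) = +0.4244 V.
ΔG = −nFE = −(2)(96485)(+0.4244) J/mol = −81.9 kJ/mol.

−81.9 kJ/mol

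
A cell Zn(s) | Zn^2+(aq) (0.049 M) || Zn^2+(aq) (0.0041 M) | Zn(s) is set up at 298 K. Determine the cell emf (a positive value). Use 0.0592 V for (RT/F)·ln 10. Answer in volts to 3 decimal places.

For a concentration cell E°cell = 0, since both electrodes use the same couple.
The compartment with the higher Zn^2+(aq) concentration (0.049 M) acts as the cathode; ions are reduced there and produced at the dilute (0.0041 M) anode.
With n = 2, Ecell = −(0.0592/2)·log([dilute]/[conc]) = −(0.0592/2)·log(0.0041/0.049) = +0.032 V.

0.032 V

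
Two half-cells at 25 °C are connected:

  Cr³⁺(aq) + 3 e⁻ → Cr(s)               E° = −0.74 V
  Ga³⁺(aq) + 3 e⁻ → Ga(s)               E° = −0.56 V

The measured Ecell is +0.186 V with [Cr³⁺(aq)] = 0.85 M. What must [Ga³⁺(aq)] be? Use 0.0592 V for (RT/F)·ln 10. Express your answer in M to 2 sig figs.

Ga³⁺/Ga is the cathode (higher E°); E°cell = −0.56 − (−0.74) = +0.18 V with n = 3.
From the Nernst equation, log Q = n(E° − E)/0.0592 = 3·(+0.18 − (+0.186))/0.0592 = −0.304.
For Ga³⁺(aq) + Cr(s) → Ga(s) + Cr³⁺(aq), the reaction quotient is Q = [Cr³⁺(aq)] / [Ga³⁺(aq)].
Solving for the unknown gives log [Ga³⁺(aq)] = 0.233, so [Ga³⁺(aq)] ≈ 1.7 M.

1.7 M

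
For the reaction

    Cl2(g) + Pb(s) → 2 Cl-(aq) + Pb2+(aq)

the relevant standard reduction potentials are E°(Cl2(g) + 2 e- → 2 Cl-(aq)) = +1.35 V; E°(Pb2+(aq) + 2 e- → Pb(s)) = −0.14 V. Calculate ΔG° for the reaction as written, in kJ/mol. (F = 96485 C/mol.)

−288 kJ/mol

In the reaction as written Cl2(g) is reduced, so the Cl₂/Cl⁻ couple is the cathode and Pb²⁺/Pb is the anode.
E°cell = +1.35 − (−0.14) = +1.49 V; balancing electrons gives n = 2.
ΔG° = −nFE°cell = −(2)(96485)(+1.49) J/mol = −288 kJ/mol.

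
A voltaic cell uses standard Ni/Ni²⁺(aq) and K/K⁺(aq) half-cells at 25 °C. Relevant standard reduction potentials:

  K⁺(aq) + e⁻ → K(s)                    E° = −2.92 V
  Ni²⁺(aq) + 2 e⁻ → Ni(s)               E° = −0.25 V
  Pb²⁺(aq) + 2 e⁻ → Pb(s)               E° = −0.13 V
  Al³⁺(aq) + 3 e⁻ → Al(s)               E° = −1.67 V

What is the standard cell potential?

The Ni²⁺/Ni couple has the higher E°, so Ni ion is reduced (cathode) and K is oxidized (anode).
E°cell = E°(cathode) − E°(anode) = −0.25 − (−2.92) = +2.67 V.

+2.67 V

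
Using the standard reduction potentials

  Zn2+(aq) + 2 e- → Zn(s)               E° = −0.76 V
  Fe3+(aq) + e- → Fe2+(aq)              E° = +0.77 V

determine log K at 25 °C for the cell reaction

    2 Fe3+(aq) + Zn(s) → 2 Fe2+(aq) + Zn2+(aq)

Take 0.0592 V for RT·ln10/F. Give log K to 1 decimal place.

log K = 51.7

The Fe³⁺/Fe²⁺ couple is reduced (cathode); E°cell = +0.77 − (−0.76) = +1.53 V with n = 2.
At equilibrium E = 0, so log K = nE°cell / 0.0592 = (2)(+1.53) / 0.0592 = 51.7.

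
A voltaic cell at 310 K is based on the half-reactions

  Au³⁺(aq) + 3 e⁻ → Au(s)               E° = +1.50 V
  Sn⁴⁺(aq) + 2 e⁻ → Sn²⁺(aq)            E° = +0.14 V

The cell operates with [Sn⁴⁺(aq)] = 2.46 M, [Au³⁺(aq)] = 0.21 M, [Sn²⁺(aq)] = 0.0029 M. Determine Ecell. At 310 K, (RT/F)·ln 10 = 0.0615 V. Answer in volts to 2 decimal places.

Since E°(Au³⁺/Au) > E°(Sn⁴⁺/Sn²⁺), Au³⁺/Au serves as the cathode.
E°cell = E°cat − E°an = +1.50 − (+0.14) = +1.36 V; n = 6.
The balanced reaction is 2 Au³⁺(aq) + 3 Sn²⁺(aq) → 2 Au(s) + 3 Sn⁴⁺(aq), so Q = [Sn⁴⁺(aq)]^3 / ([Au³⁺(aq)]^2·[Sn²⁺(aq)]^3) = 1.38×10^10 and log Q = 10.141.
By the Nernst equation, E = +1.36 − (0.0615/6)·(10.141) = +1.26 V.

+1.26 V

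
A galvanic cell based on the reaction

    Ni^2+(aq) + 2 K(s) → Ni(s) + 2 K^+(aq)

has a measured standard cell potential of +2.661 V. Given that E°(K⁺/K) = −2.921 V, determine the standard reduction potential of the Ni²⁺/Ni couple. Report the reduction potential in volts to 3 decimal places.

−0.260 V

In the reaction as written the Ni²⁺/Ni couple is reduced (cathode) and K⁺/K is oxidized (anode), so E°cell = E°(Ni²⁺/Ni) − E°(K⁺/K).
E°(Ni²⁺/Ni) = E°cell + E°(anode) = +2.661 + (−2.921) = −0.260 V.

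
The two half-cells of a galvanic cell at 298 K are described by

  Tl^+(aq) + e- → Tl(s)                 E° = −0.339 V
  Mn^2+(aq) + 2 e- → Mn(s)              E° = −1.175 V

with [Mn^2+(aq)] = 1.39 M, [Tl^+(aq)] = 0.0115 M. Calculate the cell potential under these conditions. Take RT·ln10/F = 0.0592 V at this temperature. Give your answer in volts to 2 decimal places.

+0.72 V

Tl⁺/Tl is reduced (cathode, E° = −0.339 V) and Mn²⁺/Mn is oxidized (anode).
The standard potential is −0.339 − (−1.175) = +0.836 V and the balanced reaction transfers n = 2 electrons.
Balancing gives 2 Tl^+(aq) + Mn(s) → 2 Tl(s) + Mn^2+(aq); hence Q = [Mn^2+(aq)] / [Tl^+(aq)]^2 = 1.05×10^4 (log Q = 4.022).
Applying E = E° − (RT ln10/nF)·log Q gives +0.836 − (0.0592/2)(4.022) = +0.72 V.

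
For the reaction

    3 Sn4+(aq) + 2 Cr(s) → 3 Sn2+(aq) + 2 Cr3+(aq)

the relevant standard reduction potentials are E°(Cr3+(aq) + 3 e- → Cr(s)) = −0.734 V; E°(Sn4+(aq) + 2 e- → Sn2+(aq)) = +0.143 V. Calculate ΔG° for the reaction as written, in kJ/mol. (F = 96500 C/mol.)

−508 kJ/mol

In the reaction as written Sn4+(aq) is reduced, so the Sn⁴⁺/Sn²⁺ couple is the cathode and Cr³⁺/Cr is the anode.
E°cell = +0.143 − (−0.734) = +0.877 V; balancing electrons gives n = 6.
ΔG° = −nFE°cell = −(6)(96500)(+0.877) J/mol = −508 kJ/mol.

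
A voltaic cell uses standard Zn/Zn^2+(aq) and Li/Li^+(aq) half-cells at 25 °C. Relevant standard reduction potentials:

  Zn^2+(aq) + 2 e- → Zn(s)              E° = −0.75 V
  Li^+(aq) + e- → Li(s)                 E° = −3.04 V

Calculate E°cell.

+2.29 V

Of the two couples in this cell, the one with the more positive reduction potential is reduced at the cathode: here that is Zn²⁺/Zn (−0.75 V); Li⁺/Li (−3.04 V) is the anode.
E°cell = E°(cathode) − E°(anode) = −0.75 − (−3.04) = +2.29 V.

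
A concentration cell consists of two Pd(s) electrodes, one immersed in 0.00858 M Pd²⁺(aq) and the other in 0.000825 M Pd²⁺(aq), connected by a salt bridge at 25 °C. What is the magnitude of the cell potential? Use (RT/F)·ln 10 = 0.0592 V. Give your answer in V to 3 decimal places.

For a concentration cell E°cell = 0, since both electrodes use the same couple.
The compartment with the higher Pd²⁺(aq) concentration (0.00858 M) acts as the cathode; ions are reduced there and produced at the dilute (0.000825 M) anode.
With n = 2, Ecell = −(0.0592/2)·log([dilute]/[conc]) = −(0.0592/2)·log(0.000825/0.00858) = +0.030 V.

0.030 V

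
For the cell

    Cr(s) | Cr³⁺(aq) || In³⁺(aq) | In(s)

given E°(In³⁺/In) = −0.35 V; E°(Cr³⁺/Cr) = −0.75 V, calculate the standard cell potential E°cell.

By convention the left-hand electrode in cell notation is the anode (oxidation) and the right-hand electrode is the cathode (reduction).
E°cell = E°(right) − E°(left) = −0.35 − (−0.75) = +0.40 V.

+0.40 V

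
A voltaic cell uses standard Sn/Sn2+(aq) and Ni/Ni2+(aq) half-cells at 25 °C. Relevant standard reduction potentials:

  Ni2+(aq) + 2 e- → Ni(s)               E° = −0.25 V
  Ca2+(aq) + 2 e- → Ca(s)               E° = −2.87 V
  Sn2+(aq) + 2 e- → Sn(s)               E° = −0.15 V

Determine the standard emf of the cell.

The Sn²⁺/Sn couple has the higher E°, so Sn ion is reduced (cathode) and Ni is oxidized (anode).
E°cell = E°(cathode) − E°(anode) = −0.15 − (−0.25) = +0.10 V.

+0.10 V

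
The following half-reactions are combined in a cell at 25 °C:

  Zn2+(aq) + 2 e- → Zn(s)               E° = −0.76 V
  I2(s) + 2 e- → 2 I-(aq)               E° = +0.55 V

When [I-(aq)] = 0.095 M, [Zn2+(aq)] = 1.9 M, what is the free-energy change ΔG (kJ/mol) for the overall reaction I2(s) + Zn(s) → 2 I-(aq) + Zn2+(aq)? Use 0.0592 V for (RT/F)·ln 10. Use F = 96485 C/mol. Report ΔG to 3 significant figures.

E°cell = +0.55 − (−0.76) = +1.31 V; the balanced reaction transfers n = 2 electrons.
The reaction quotient is [I-(aq)]^2·[Zn2+(aq)] = 0.0171; by Nernst, E = +1.31 − (0.0592/2)(−1.766) = +1.3623 V.
ΔG = −nFE = −(2)(96485)(+1.3623) J/mol = −263 kJ/mol.

−263 kJ/mol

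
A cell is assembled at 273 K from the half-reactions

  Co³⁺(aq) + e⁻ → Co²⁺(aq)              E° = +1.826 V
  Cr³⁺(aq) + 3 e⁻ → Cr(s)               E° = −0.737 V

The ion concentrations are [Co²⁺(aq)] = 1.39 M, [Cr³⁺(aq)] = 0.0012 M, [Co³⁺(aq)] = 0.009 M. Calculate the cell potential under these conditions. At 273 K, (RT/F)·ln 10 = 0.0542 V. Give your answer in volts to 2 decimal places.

The Co³⁺/Co²⁺ couple has the more positive E°, so it is the cathode; Cr³⁺/Cr is the anode.
E°cell = +1.826 − (−0.737) = +2.563 V, with n = 3 electrons transferred.
For the overall reaction 3 Co³⁺(aq) + Cr(s) → 3 Co²⁺(aq) + Cr³⁺(aq), Q = ([Co²⁺(aq)]^3·[Cr³⁺(aq)]) / [Co³⁺(aq)]^3 = 4.42×10^3, giving log Q = 3.645.
Applying E = E° − (RT ln10/nF)·log Q gives +2.563 − (0.0542/3)(3.645) = +2.50 V.

+2.50 V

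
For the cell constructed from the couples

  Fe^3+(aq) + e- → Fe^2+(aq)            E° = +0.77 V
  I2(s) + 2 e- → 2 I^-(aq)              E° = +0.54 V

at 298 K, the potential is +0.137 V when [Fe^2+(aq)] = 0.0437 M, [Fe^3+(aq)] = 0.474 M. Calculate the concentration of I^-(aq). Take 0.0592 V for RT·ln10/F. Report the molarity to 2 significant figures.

Fe³⁺/Fe²⁺ is the cathode (higher E°); E°cell = +0.77 − (+0.54) = +0.23 V with n = 2.
Rearranging E = E° − (0.0592/n)·log Q gives log Q = 2(+0.23 − (+0.137))/0.0592 = 3.142.
For 2 Fe^3+(aq) + 2 I^-(aq) → 2 Fe^2+(aq) + I2(s), the reaction quotient is Q = [Fe^2+(aq)]^2 / ([Fe^3+(aq)]^2·[I^-(aq)]^2).
Solving for the unknown gives log [I^-(aq)] = −2.606, so [I^-(aq)] ≈ 0.0025 M.

0.0025 M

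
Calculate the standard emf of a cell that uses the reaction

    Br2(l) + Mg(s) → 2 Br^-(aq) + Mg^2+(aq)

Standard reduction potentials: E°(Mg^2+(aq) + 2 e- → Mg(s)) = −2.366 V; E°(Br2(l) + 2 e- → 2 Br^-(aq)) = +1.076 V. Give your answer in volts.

In the reaction as written, Br2(l) is reduced (cathode) and Mg^2+(aq) is produced by oxidation at the anode.
E°cell = E°(cathode) − E°(anode) = +1.076 − (−2.366) = +3.442 V.

+3.442 V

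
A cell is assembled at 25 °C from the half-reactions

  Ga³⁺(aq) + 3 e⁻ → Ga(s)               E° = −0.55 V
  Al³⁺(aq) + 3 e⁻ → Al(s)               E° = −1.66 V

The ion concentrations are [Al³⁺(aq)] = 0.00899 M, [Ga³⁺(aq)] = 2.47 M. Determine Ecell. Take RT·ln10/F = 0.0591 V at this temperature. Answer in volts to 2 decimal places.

+1.16 V

The Ga³⁺/Ga couple has the more positive E°, so it is the cathode; Al³⁺/Al is the anode.
The standard potential is −0.55 − (−1.66) = +1.11 V and the balanced reaction transfers n = 3 electrons.
Balancing gives Ga³⁺(aq) + Al(s) → Ga(s) + Al³⁺(aq); hence Q = [Al³⁺(aq)] / [Ga³⁺(aq)] = 0.00364 (log Q = −2.439).
E = E° − (0.0591/n)·log Q = +1.11 − (0.0591/3)(−2.439) = +1.16 V.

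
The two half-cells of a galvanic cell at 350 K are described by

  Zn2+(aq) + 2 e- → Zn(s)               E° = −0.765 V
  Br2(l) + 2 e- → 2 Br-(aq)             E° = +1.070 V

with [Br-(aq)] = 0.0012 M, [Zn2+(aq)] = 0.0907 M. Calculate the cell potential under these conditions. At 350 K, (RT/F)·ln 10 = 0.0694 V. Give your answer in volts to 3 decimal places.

+2.074 V

Br₂/Br⁻ is reduced (cathode, E° = +1.070 V) and Zn²⁺/Zn is oxidized (anode).
The standard potential is +1.070 − (−0.765) = +1.835 V and the balanced reaction transfers n = 2 electrons.
For the overall reaction Br2(l) + Zn(s) → 2 Br-(aq) + Zn2+(aq), Q = [Br-(aq)]^2·[Zn2+(aq)] = 1.31×10^−7, giving log Q = −6.884.
E = E° − (0.0694/n)·log Q = +1.835 − (0.0694/2)(−6.884) = +2.074 V.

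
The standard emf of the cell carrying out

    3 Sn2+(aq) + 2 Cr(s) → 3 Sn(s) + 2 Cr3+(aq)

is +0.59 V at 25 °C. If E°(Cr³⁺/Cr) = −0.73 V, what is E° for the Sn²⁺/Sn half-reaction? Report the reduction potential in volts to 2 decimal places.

In the reaction as written the Sn²⁺/Sn couple is reduced (cathode) and Cr³⁺/Cr is oxidized (anode), so E°cell = E°(Sn²⁺/Sn) − E°(Cr³⁺/Cr).
E°(Sn²⁺/Sn) = E°cell + E°(anode) = +0.59 + (−0.73) = −0.14 V.

−0.14 V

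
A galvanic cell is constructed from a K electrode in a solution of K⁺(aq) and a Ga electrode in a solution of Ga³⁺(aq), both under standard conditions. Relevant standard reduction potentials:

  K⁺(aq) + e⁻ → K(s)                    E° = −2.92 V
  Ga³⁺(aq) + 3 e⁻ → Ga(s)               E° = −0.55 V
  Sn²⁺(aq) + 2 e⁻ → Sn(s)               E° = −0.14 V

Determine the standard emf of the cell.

+2.37 V

Of the two couples in this cell, the one with the more positive reduction potential is reduced at the cathode: here that is Ga³⁺/Ga (−0.55 V); K⁺/K (−2.92 V) is the anode.
E°cell = E°(cathode) − E°(anode) = −0.55 − (−2.92) = +2.37 V.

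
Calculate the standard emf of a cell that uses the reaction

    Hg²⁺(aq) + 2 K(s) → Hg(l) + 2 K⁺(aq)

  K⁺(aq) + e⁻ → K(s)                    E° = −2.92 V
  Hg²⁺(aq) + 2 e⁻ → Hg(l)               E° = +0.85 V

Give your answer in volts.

+3.77 V

In the reaction as written, Hg²⁺(aq) is reduced (cathode) and K⁺(aq) is produced by oxidation at the anode.
E°cell = E°(cathode) − E°(anode) = +0.85 − (−2.92) = +3.77 V.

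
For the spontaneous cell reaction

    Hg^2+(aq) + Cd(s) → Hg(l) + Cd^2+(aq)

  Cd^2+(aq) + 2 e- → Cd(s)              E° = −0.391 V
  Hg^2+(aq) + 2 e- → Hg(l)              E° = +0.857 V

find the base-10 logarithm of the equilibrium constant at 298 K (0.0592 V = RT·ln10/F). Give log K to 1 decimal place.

The Hg²⁺/Hg couple is reduced (cathode); E°cell = +0.857 − (−0.391) = +1.248 V with n = 2.
At equilibrium E = 0, so log K = nE°cell / 0.0592 = (2)(+1.248) / 0.0592 = 42.2.

log K = 42.2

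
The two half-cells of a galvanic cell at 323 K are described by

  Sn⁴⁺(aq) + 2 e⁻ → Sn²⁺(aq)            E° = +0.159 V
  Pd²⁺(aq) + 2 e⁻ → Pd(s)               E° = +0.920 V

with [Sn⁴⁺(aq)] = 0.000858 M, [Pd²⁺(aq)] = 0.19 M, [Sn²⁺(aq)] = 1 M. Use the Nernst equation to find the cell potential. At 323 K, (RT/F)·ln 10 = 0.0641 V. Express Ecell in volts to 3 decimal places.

+0.836 V

Since E°(Pd²⁺/Pd) > E°(Sn⁴⁺/Sn²⁺), Pd²⁺/Pd serves as the cathode.
The standard potential is +0.920 − (+0.159) = +0.761 V and the balanced reaction transfers n = 2 electrons.
Balancing gives Pd²⁺(aq) + Sn²⁺(aq) → Pd(s) + Sn⁴⁺(aq); hence Q = [Sn⁴⁺(aq)] / ([Pd²⁺(aq)]·[Sn²⁺(aq)]) = 0.00452 (log Q = −2.345).
E = E° − (0.0641/n)·log Q = +0.761 − (0.0641/2)(−2.345) = +0.836 V.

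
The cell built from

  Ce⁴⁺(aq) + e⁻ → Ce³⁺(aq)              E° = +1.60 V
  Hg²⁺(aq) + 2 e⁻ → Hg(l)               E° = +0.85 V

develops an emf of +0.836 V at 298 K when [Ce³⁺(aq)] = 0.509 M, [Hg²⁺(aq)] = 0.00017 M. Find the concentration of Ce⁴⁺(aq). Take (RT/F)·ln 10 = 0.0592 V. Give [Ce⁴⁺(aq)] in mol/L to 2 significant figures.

The Ce⁴⁺/Ce³⁺ couple has the larger reduction potential, so it is the cathode: E°cell = +1.60 − (+0.85) = +0.75 V and n = 2.
Since E = E° − (0.0592/n)·log Q, log Q = n(E° − E)/0.0592 = −2.905.
The balanced reaction is 2 Ce⁴⁺(aq) + Hg(l) → 2 Ce³⁺(aq) + Hg²⁺(aq), so Q = ([Ce³⁺(aq)]^2·[Hg²⁺(aq)]) / [Ce⁴⁺(aq)]^2.
Isolating [Ce⁴⁺(aq)] in Q = 10^{−2.905} yields log [Ce⁴⁺(aq)] = −0.726, i.e. 0.19 M.

0.19 M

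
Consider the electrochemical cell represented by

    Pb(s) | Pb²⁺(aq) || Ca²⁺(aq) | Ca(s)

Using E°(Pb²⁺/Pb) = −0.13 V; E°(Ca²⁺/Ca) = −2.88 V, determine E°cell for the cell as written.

−2.75 V

By convention the left-hand electrode in cell notation is the anode (oxidation) and the right-hand electrode is the cathode (reduction).
E°cell = E°(right) − E°(left) = −2.88 − (−0.13) = −2.75 V.
The negative sign shows that, as written, the cell would require an external voltage to drive the reaction.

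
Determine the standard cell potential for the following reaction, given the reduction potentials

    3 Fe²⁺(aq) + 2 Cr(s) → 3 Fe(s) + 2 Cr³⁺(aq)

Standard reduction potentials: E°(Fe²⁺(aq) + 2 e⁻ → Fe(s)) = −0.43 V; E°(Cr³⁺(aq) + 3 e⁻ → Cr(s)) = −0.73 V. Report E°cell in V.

In the reaction as written, Fe²⁺(aq) is reduced (cathode) and Cr³⁺(aq) is produced by oxidation at the anode.
E°cell = E°(cathode) − E°(anode) = −0.43 − (−0.73) = +0.30 V.

+0.30 V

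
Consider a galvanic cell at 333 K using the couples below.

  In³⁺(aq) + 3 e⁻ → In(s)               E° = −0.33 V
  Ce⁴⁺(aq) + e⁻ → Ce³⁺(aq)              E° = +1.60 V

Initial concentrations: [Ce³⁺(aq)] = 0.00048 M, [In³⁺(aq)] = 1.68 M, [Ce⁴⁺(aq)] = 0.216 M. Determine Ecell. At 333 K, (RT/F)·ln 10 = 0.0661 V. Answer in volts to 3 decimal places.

The Ce⁴⁺/Ce³⁺ couple has the more positive E°, so it is the cathode; In³⁺/In is the anode.
E°cell = E°cat − E°an = +1.60 − (−0.33) = +1.93 V; n = 3.
The balanced reaction is 3 Ce⁴⁺(aq) + In(s) → 3 Ce³⁺(aq) + In³⁺(aq), so Q = ([Ce³⁺(aq)]^3·[In³⁺(aq)]) / [Ce⁴⁺(aq)]^3 = 1.84×10^−8 and log Q = −7.734.
By the Nernst equation, E = +1.93 − (0.0661/3)·(−7.734) = +2.100 V.

+2.100 V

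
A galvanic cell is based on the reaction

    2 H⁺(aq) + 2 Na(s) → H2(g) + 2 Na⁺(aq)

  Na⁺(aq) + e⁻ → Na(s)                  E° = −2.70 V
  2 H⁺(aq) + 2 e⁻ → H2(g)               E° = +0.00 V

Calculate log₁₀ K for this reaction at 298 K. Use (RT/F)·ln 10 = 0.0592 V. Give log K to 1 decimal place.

The 2H⁺/H₂ couple is reduced (cathode); E°cell = +0.00 − (−2.70) = +2.70 V with n = 2.
At equilibrium E = 0, so log K = nE°cell / 0.0592 = (2)(+2.70) / 0.0592 = 91.2.

log K = 91.2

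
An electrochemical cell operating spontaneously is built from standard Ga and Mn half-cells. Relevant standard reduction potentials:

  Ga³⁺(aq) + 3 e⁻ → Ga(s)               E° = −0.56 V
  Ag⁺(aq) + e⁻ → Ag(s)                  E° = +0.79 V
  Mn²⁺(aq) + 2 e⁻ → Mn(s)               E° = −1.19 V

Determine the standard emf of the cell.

+0.63 V

The Ga³⁺/Ga couple has the higher E°, so Ga ion is reduced (cathode) and Mn is oxidized (anode).
E°cell = E°(cathode) − E°(anode) = −0.56 − (−1.19) = +0.63 V.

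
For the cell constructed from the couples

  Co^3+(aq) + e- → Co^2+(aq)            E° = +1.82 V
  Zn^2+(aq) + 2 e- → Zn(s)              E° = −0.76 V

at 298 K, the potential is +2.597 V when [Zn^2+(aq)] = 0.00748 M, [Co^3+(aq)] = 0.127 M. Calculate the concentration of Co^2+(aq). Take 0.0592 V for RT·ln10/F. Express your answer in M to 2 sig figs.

With Co³⁺/Co²⁺ at the cathode and Zn²⁺/Zn at the anode, E°cell = +1.82 − (−0.76) = +2.58 V (n = 2).
Rearranging E = E° − (0.0592/n)·log Q gives log Q = 2(+2.58 − (+2.597))/0.0592 = −0.574.
The balanced reaction is 2 Co^3+(aq) + Zn(s) → 2 Co^2+(aq) + Zn^2+(aq), so Q = ([Co^2+(aq)]^2·[Zn^2+(aq)]) / [Co^3+(aq)]^2.
Isolating [Co^2+(aq)] in Q = 10^{−0.574} yields log [Co^2+(aq)] = −0.120, i.e. 0.76 M.

0.76 M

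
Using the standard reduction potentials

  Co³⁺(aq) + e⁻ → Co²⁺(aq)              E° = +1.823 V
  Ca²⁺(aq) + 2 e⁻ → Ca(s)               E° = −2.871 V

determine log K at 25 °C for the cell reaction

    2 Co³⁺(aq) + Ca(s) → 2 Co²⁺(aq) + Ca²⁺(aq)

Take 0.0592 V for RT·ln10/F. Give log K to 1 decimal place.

log K = 158.6

The Co³⁺/Co²⁺ couple is reduced (cathode); E°cell = +1.823 − (−2.871) = +4.694 V with n = 2.
At equilibrium E = 0, so log K = nE°cell / 0.0592 = (2)(+4.694) / 0.0592 = 158.6.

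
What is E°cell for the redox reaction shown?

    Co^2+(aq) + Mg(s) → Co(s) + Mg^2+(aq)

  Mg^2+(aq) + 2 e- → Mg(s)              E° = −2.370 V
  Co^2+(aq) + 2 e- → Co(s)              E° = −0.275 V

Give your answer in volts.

+2.095 V

In the reaction as written, Co^2+(aq) is reduced (cathode) and Mg^2+(aq) is produced by oxidation at the anode.
E°cell = E°(cathode) − E°(anode) = −0.275 − (−2.370) = +2.095 V.
The positive value indicates the reaction is spontaneous as written.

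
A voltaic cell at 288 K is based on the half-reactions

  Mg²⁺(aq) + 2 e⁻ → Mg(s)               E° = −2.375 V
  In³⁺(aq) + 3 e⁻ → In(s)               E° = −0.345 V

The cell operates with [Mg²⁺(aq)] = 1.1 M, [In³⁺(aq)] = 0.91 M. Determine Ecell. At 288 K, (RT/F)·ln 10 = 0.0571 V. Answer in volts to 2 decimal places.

The In³⁺/In couple has the more positive E°, so it is the cathode; Mg²⁺/Mg is the anode.
E°cell = E°cat − E°an = −0.345 − (−2.375) = +2.030 V; n = 6.
For the overall reaction 2 In³⁺(aq) + 3 Mg(s) → 2 In(s) + 3 Mg²⁺(aq), Q = [Mg²⁺(aq)]^3 / [In³⁺(aq)]^2 = 1.61, giving log Q = 0.206.
By the Nernst equation, E = +2.030 − (0.0571/6)·(0.206) = +2.03 V.

+2.03 V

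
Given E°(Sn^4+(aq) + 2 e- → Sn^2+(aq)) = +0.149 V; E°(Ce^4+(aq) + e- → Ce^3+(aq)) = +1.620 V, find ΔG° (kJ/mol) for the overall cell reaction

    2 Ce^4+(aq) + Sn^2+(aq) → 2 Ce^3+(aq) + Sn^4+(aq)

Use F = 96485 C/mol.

−284 kJ/mol

In the reaction as written Ce^4+(aq) is reduced, so the Ce⁴⁺/Ce³⁺ couple is the cathode and Sn⁴⁺/Sn²⁺ is the anode.
E°cell = +1.620 − (+0.149) = +1.471 V; balancing electrons gives n = 2.
ΔG° = −nFE°cell = −(2)(96485)(+1.471) J/mol = −284 kJ/mol.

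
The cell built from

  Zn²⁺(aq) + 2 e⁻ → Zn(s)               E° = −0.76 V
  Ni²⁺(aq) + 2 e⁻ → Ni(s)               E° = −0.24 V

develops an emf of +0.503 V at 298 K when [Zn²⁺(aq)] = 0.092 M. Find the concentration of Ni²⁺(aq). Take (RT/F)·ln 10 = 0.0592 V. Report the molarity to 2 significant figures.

0.025 M

With Ni²⁺/Ni at the cathode and Zn²⁺/Zn at the anode, E°cell = −0.24 − (−0.76) = +0.52 V (n = 2).
Since E = E° − (0.0592/n)·log Q, log Q = n(E° − E)/0.0592 = 0.574.
For Ni²⁺(aq) + Zn(s) → Ni(s) + Zn²⁺(aq), the reaction quotient is Q = [Zn²⁺(aq)] / [Ni²⁺(aq)].
Substituting the known concentrations and solving, log [Ni²⁺(aq)] = −1.610 and [Ni²⁺(aq)] = 0.025 M.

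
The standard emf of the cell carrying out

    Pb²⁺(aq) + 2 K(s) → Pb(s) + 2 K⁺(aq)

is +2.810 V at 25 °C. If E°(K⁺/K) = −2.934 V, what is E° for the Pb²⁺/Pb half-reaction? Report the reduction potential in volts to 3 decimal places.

−0.124 V

In the reaction as written the Pb²⁺/Pb couple is reduced (cathode) and K⁺/K is oxidized (anode), so E°cell = E°(Pb²⁺/Pb) − E°(K⁺/K).
E°(Pb²⁺/Pb) = E°cell + E°(anode) = +2.810 + (−2.934) = −0.124 V.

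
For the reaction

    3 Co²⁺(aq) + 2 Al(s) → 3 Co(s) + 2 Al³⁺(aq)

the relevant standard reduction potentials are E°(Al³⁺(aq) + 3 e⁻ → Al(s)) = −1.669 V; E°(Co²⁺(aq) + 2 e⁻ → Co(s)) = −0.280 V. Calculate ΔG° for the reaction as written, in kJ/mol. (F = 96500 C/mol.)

−804 kJ/mol

In the reaction as written Co²⁺(aq) is reduced, so the Co²⁺/Co couple is the cathode and Al³⁺/Al is the anode.
E°cell = −0.280 − (−1.669) = +1.389 V; balancing electrons gives n = 6.
ΔG° = −nFE°cell = −(6)(96500)(+1.389) J/mol = −804 kJ/mol.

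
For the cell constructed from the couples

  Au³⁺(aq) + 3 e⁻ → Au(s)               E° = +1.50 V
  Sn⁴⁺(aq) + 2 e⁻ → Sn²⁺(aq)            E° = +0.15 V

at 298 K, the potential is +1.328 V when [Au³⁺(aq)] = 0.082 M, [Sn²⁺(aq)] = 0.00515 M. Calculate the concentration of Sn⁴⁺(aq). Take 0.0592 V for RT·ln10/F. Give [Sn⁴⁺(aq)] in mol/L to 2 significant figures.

The Au³⁺/Au couple has the larger reduction potential, so it is the cathode: E°cell = +1.50 − (+0.15) = +1.35 V and n = 6.
Since E = E° − (0.0592/n)·log Q, log Q = n(E° − E)/0.0592 = 2.230.
The balanced reaction is 2 Au³⁺(aq) + 3 Sn²⁺(aq) → 2 Au(s) + 3 Sn⁴⁺(aq), so Q = [Sn⁴⁺(aq)]^3 / ([Au³⁺(aq)]^2·[Sn²⁺(aq)]^3).
Isolating [Sn⁴⁺(aq)] in Q = 10^{2.230} yields log [Sn⁴⁺(aq)] = −2.269, i.e. 0.0054 M.

0.0054 M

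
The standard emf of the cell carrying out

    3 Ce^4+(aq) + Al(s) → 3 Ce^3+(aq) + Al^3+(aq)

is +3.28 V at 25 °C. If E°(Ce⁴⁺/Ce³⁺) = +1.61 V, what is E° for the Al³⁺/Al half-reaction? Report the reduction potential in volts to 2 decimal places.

In the reaction as written the Ce⁴⁺/Ce³⁺ couple is reduced (cathode) and Al³⁺/Al is oxidized (anode), so E°cell = E°(Ce⁴⁺/Ce³⁺) − E°(Al³⁺/Al).
E°(Al³⁺/Al) = E°(cathode) − E°cell = +1.61 − (+3.28) = −1.67 V.

−1.67 V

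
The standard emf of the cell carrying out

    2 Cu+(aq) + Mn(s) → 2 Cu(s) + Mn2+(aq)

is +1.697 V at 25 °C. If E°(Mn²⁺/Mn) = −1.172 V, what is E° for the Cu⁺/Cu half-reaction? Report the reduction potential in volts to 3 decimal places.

In the reaction as written the Cu⁺/Cu couple is reduced (cathode) and Mn²⁺/Mn is oxidized (anode), so E°cell = E°(Cu⁺/Cu) − E°(Mn²⁺/Mn).
E°(Cu⁺/Cu) = E°cell + E°(anode) = +1.697 + (−1.172) = +0.525 V.

+0.525 V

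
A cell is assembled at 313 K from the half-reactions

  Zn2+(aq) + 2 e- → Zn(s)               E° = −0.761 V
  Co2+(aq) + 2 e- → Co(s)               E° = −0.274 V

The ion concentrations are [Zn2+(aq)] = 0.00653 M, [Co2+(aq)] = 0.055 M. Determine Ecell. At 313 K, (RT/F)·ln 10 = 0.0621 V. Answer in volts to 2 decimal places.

+0.52 V

The Co²⁺/Co couple has the more positive E°, so it is the cathode; Zn²⁺/Zn is the anode.
E°cell = E°cat − E°an = −0.274 − (−0.761) = +0.487 V; n = 2.
The balanced reaction is Co2+(aq) + Zn(s) → Co(s) + Zn2+(aq), so Q = [Zn2+(aq)] / [Co2+(aq)] = 0.119 and log Q = −0.925.
By the Nernst equation, E = +0.487 − (0.0621/2)·(−0.925) = +0.52 V.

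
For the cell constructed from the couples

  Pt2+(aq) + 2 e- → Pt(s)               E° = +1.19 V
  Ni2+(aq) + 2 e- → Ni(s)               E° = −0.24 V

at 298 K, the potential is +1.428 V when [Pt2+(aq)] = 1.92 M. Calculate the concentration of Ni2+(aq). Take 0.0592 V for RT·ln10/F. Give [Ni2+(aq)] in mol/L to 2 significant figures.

2.2 M

With Pt²⁺/Pt at the cathode and Ni²⁺/Ni at the anode, E°cell = +1.19 − (−0.24) = +1.43 V (n = 2).
Since E = E° − (0.0592/n)·log Q, log Q = n(E° − E)/0.0592 = 0.068.
The balanced reaction is Pt2+(aq) + Ni(s) → Pt(s) + Ni2+(aq), so Q = [Ni2+(aq)] / [Pt2+(aq)].
Isolating [Ni2+(aq)] in Q = 10^{0.068} yields log [Ni2+(aq)] = 0.351, i.e. 2.2 M.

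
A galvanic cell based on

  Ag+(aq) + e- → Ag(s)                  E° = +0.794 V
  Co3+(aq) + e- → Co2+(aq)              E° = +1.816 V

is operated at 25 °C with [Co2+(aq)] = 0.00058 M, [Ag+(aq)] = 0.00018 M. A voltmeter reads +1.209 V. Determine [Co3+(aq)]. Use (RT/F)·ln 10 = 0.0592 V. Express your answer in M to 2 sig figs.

0.00015 M

Co³⁺/Co²⁺ is the cathode (higher E°); E°cell = +1.816 − (+0.794) = +1.022 V with n = 1.
From the Nernst equation, log Q = n(E° − E)/0.0592 = 1·(+1.022 − (+1.209))/0.0592 = −3.159.
The balanced reaction is Co3+(aq) + Ag(s) → Co2+(aq) + Ag+(aq), so Q = ([Co2+(aq)]·[Ag+(aq)]) / [Co3+(aq)].
Isolating [Co3+(aq)] in Q = 10^{−3.159} yields log [Co3+(aq)] = −3.822, i.e. 0.00015 M.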